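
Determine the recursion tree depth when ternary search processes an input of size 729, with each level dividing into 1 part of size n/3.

For divide and conquer with division factor 3:

Problem sizes at each level:
Level 0: 729
Level 1: 243
Level 2: 81
Level 3: 27
Level 4: 9
Level 5: 3
Level 6: 1

The root is level 0 and the size-1 base case is level 6 (the tree spans levels 0 through 6, i.e. 7 levels counting the root), so the depth is the number of divisions: log_3(729) = 6

The recursion tree depth is log_3(729) = 6. At each level, the problem size is divided by 3, so it takes 6 divisions to reduce to a base case of size 1. The algorithm makes 1 recursive call at each level.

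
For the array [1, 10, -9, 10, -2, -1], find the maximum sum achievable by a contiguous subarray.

Using Kadane's algorithm on [1, 10, -9, 10, -2, -1]:

Scanning through the array:
Position 1 (value 10): max_ending_here = 11, max_so_far = 11
Position 2 (value -9): max_ending_here = 2, max_so_far = 11
Position 3 (value 10): max_ending_here = 12, max_so_far = 12
Position 4 (value -2): max_ending_here = 10, max_so_far = 12
Position 5 (value -1): max_ending_here = 9, max_so_far = 12

Maximum subarray: [1, 10, -9, 10]
Maximum sum: 12

The maximum subarray is [1, 10, -9, 10] with sum 12. This subarray runs from index 0 to index 3.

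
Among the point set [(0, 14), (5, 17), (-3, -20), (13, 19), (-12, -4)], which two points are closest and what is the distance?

Computing all pairwise distances among 5 points:

d((0, 14), (5, 17)) = 5.831 <-- minimum
d((0, 14), (-3, -20)) = 34.1321
d((0, 14), (13, 19)) = 13.9284
d((0, 14), (-12, -4)) = 21.6333
d((5, 17), (-3, -20)) = 37.855
d((5, 17), (13, 19)) = 8.2462
d((5, 17), (-12, -4)) = 27.0185
d((-3, -20), (13, 19)) = 42.1545
d((-3, -20), (-12, -4)) = 18.3576
d((13, 19), (-12, -4)) = 33.9706

Closest pair: (0, 14) and (5, 17) with distance 5.831

The closest pair is (0, 14) and (5, 17) with Euclidean distance 5.831. For 5 points, brute-force pairwise comparison is shown above. For large n, the divide-and-conquer algorithm (sort by x, recurse on halves, check the dividing strip) achieves O(n log n).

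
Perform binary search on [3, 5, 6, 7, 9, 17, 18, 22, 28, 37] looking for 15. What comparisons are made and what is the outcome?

Binary search for 15 in [3, 5, 6, 7, 9, 17, 18, 22, 28, 37]:

lo=0, hi=9, mid=4, arr[mid]=9 -> 9 < 15, search right half
lo=5, hi=9, mid=7, arr[mid]=22 -> 22 > 15, search left half
lo=5, hi=6, mid=5, arr[mid]=17 -> 17 > 15, search left half
lo=5 > hi=4, target 15 not found

Binary search determines that 15 is not in the array after 3 comparisons. The search space was exhausted without finding the target.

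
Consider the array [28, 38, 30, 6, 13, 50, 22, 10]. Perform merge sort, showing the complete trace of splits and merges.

Merge sort trace:

Split: [28, 38, 30, 6, 13, 50, 22, 10] -> [28, 38, 30, 6] and [13, 50, 22, 10]
  Split: [28, 38, 30, 6] -> [28, 38] and [30, 6]
    Split: [28, 38] -> [28] and [38]
    Merge: [28] + [38] -> [28, 38]
    Split: [30, 6] -> [30] and [6]
    Merge: [30] + [6] -> [6, 30]
  Merge: [28, 38] + [6, 30] -> [6, 28, 30, 38]
  Split: [13, 50, 22, 10] -> [13, 50] and [22, 10]
    Split: [13, 50] -> [13] and [50]
    Merge: [13] + [50] -> [13, 50]
    Split: [22, 10] -> [22] and [10]
    Merge: [22] + [10] -> [10, 22]
  Merge: [13, 50] + [10, 22] -> [10, 13, 22, 50]
Merge: [6, 28, 30, 38] + [10, 13, 22, 50] -> [6, 10, 13, 22, 28, 30, 38, 50]

Final sorted array: [6, 10, 13, 22, 28, 30, 38, 50]

The merge sort proceeds by recursively splitting the array and merging sorted halves.
After all merges, the sorted array is [6, 10, 13, 22, 28, 30, 38, 50].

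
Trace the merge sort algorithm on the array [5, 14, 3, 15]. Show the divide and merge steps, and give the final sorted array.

Merge sort trace:

Split: [5, 14, 3, 15] -> [5, 14] and [3, 15]
  Split: [5, 14] -> [5] and [14]
  Merge: [5] + [14] -> [5, 14]
  Split: [3, 15] -> [3] and [15]
  Merge: [3] + [15] -> [3, 15]
Merge: [5, 14] + [3, 15] -> [3, 5, 14, 15]

Final sorted array: [3, 5, 14, 15]

The merge sort proceeds by recursively splitting the array and merging sorted halves.
After all merges, the sorted array is [3, 5, 14, 15].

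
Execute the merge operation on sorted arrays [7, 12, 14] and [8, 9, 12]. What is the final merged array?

Merging process:

Compare 7 vs 8: take 7 from left. Merged: [7]
Compare 12 vs 8: take 8 from right. Merged: [7, 8]
Compare 12 vs 9: take 9 from right. Merged: [7, 8, 9]
Compare 12 vs 12: take 12 from left. Merged: [7, 8, 9, 12]
Compare 14 vs 12: take 12 from right. Merged: [7, 8, 9, 12, 12]
Append remaining from left: [14]. Merged: [7, 8, 9, 12, 12, 14]

Final merged array: [7, 8, 9, 12, 12, 14]
Total comparisons: 5

The merged array is [7, 8, 9, 12, 12, 14], requiring 5 comparisons. The merge step runs in O(n) time where n is the total number of elements.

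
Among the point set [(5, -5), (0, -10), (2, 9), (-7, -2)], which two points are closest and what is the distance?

Computing all pairwise distances among 4 points:

d((5, -5), (0, -10)) = 7.0711 <-- minimum
d((5, -5), (2, 9)) = 14.3178
d((5, -5), (-7, -2)) = 12.3693
d((0, -10), (2, 9)) = 19.105
d((0, -10), (-7, -2)) = 10.6301
d((2, 9), (-7, -2)) = 14.2127

Closest pair: (5, -5) and (0, -10) with distance 7.0711

The closest pair is (5, -5) and (0, -10) with Euclidean distance 7.0711. For 4 points, brute-force pairwise comparison is shown above. For large n, the divide-and-conquer algorithm (sort by x, recurse on halves, check the dividing strip) achieves O(n log n).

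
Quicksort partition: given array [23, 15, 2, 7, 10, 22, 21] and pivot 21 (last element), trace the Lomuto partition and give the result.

Lomuto partition with pivot = 21:

Initial array: [23, 15, 2, 7, 10, 22, 21]

arr[0]=23 > 21: no swap
arr[1]=15 <= 21: swap with position 0, array becomes [15, 23, 2, 7, 10, 22, 21]
arr[2]=2 <= 21: swap with position 1, array becomes [15, 2, 23, 7, 10, 22, 21]
arr[3]=7 <= 21: swap with position 2, array becomes [15, 2, 7, 23, 10, 22, 21]
arr[4]=10 <= 21: swap with position 3, array becomes [15, 2, 7, 10, 23, 22, 21]
arr[5]=22 > 21: no swap

Place pivot at position 4: [15, 2, 7, 10, 21, 22, 23]
Pivot position: 4

After partitioning with pivot 21, the array becomes [15, 2, 7, 10, 21, 22, 23]. The pivot is placed at index 4. All elements to the left of the pivot are <= 21, and all elements to the right are > 21.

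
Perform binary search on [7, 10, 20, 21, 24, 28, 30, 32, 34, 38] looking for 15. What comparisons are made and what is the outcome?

Binary search for 15 in [7, 10, 20, 21, 24, 28, 30, 32, 34, 38]:

lo=0, hi=9, mid=4, arr[mid]=24 -> 24 > 15, search left half
lo=0, hi=3, mid=1, arr[mid]=10 -> 10 < 15, search right half
lo=2, hi=3, mid=2, arr[mid]=20 -> 20 > 15, search left half
lo=2 > hi=1, target 15 not found

Binary search determines that 15 is not in the array after 3 comparisons. The search space was exhausted without finding the target.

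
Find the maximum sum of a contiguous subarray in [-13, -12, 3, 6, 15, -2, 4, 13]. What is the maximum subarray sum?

Using Kadane's algorithm on [-13, -12, 3, 6, 15, -2, 4, 13]:

Scanning through the array:
Position 1 (value -12): max_ending_here = -12, max_so_far = -12
Position 2 (value 3): max_ending_here = 3, max_so_far = 3
Position 3 (value 6): max_ending_here = 9, max_so_far = 9
Position 4 (value 15): max_ending_here = 24, max_so_far = 24
Position 5 (value -2): max_ending_here = 22, max_so_far = 24
Position 6 (value 4): max_ending_here = 26, max_so_far = 26
Position 7 (value 13): max_ending_here = 39, max_so_far = 39

Maximum subarray: [3, 6, 15, -2, 4, 13]
Maximum sum: 39

The maximum subarray is [3, 6, 15, -2, 4, 13] with sum 39. This subarray runs from index 2 to index 7.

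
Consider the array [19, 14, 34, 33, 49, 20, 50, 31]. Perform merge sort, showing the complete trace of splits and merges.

Merge sort trace:

Split: [19, 14, 34, 33, 49, 20, 50, 31] -> [19, 14, 34, 33] and [49, 20, 50, 31]
  Split: [19, 14, 34, 33] -> [19, 14] and [34, 33]
    Split: [19, 14] -> [19] and [14]
    Merge: [19] + [14] -> [14, 19]
    Split: [34, 33] -> [34] and [33]
    Merge: [34] + [33] -> [33, 34]
  Merge: [14, 19] + [33, 34] -> [14, 19, 33, 34]
  Split: [49, 20, 50, 31] -> [49, 20] and [50, 31]
    Split: [49, 20] -> [49] and [20]
    Merge: [49] + [20] -> [20, 49]
    Split: [50, 31] -> [50] and [31]
    Merge: [50] + [31] -> [31, 50]
  Merge: [20, 49] + [31, 50] -> [20, 31, 49, 50]
Merge: [14, 19, 33, 34] + [20, 31, 49, 50] -> [14, 19, 20, 31, 33, 34, 49, 50]

Final sorted array: [14, 19, 20, 31, 33, 34, 49, 50]

The merge sort proceeds by recursively splitting the array and merging sorted halves.
After all merges, the sorted array is [14, 19, 20, 31, 33, 34, 49, 50].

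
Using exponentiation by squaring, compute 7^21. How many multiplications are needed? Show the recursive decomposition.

Computing 7^21 by squaring (build up from 7^1; each line after the first costs one multiplication):

7^1 = 7
7^2 = (7^1)^2 = 7^2 = 49
7^4 = (7^2)^2 = 49^2 = 2401
7^5 = 7 * 7^4 = 7 * 2401 = 16807
7^10 = (7^5)^2 = 16807^2 = 282475249
7^20 = (7^10)^2 = 282475249^2 = 79792266297612001
7^21 = 7 * 7^20 = 7 * 79792266297612001 = 558545864083284007

Result: 558545864083284007
Multiplications needed: 6 (6 lines after 7^1)

7^21 = 558545864083284007. Using exponentiation by squaring, this requires 6 multiplications. The key idea: if the exponent is even, square the half-power; if odd, multiply by the base once.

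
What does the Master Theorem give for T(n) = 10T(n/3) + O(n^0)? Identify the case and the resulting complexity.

Master Theorem for T(n) = 10T(n/3) + O(n^0):

a = 10, b = 3, c = 0
log_b(a) = log_3(10) = 2.0959

Case 1: c = 0 < log_3(10) = 2.0959
T(n) = O(n^(log_3 10))

For T(n) = 10T(n/3) + O(n^0): log_3(10) = 2.0959. This is Case 1 of the Master Theorem (c < log_b(a), work dominated by leaves), giving O(n^(log_3 10)).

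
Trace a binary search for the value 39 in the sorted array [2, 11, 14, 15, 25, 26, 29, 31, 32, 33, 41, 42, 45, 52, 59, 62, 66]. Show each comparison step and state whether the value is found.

Binary search for 39 in [2, 11, 14, 15, 25, 26, 29, 31, 32, 33, 41, 42, 45, 52, 59, 62, 66]:

lo=0, hi=16, mid=8, arr[mid]=32 -> 32 < 39, search right half
lo=9, hi=16, mid=12, arr[mid]=45 -> 45 > 39, search left half
lo=9, hi=11, mid=10, arr[mid]=41 -> 41 > 39, search left half
lo=9, hi=9, mid=9, arr[mid]=33 -> 33 < 39, search right half
lo=10 > hi=9, target 39 not found

Binary search determines that 39 is not in the array after 4 comparisons. The search space was exhausted without finding the target.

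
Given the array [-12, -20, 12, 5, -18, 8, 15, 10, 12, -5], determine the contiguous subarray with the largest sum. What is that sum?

Using Kadane's algorithm on [-12, -20, 12, 5, -18, 8, 15, 10, 12, -5]:

Scanning through the array:
Position 1 (value -20): max_ending_here = -20, max_so_far = -12
Position 2 (value 12): max_ending_here = 12, max_so_far = 12
Position 3 (value 5): max_ending_here = 17, max_so_far = 17
Position 4 (value -18): max_ending_here = -1, max_so_far = 17
Position 5 (value 8): max_ending_here = 8, max_so_far = 17
Position 6 (value 15): max_ending_here = 23, max_so_far = 23
Position 7 (value 10): max_ending_here = 33, max_so_far = 33
Position 8 (value 12): max_ending_here = 45, max_so_far = 45
Position 9 (value -5): max_ending_here = 40, max_so_far = 45

Maximum subarray: [8, 15, 10, 12]
Maximum sum: 45

The maximum subarray is [8, 15, 10, 12] with sum 45. This subarray runs from index 5 to index 8.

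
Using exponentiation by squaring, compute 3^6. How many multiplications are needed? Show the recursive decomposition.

Computing 3^6 by squaring (build up from 3^1; each line after the first costs one multiplication):

3^1 = 3
3^2 = (3^1)^2 = 3^2 = 9
3^3 = 3 * 3^2 = 3 * 9 = 27
3^6 = (3^3)^2 = 27^2 = 729

Result: 729
Multiplications needed: 3 (3 lines after 3^1)

3^6 = 729. Using exponentiation by squaring, this requires 3 multiplications. The key idea: if the exponent is even, square the half-power; if odd, multiply by the base once.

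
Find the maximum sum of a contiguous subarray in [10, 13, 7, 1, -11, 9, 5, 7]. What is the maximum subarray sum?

Using Kadane's algorithm on [10, 13, 7, 1, -11, 9, 5, 7]:

Scanning through the array:
Position 1 (value 13): max_ending_here = 23, max_so_far = 23
Position 2 (value 7): max_ending_here = 30, max_so_far = 30
Position 3 (value 1): max_ending_here = 31, max_so_far = 31
Position 4 (value -11): max_ending_here = 20, max_so_far = 31
Position 5 (value 9): max_ending_here = 29, max_so_far = 31
Position 6 (value 5): max_ending_here = 34, max_so_far = 34
Position 7 (value 7): max_ending_here = 41, max_so_far = 41

Maximum subarray: [10, 13, 7, 1, -11, 9, 5, 7]
Maximum sum: 41

The maximum subarray is [10, 13, 7, 1, -11, 9, 5, 7] with sum 41. This subarray runs from index 0 to index 7.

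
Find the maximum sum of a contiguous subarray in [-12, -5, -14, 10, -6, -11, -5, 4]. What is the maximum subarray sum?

Using Kadane's algorithm on [-12, -5, -14, 10, -6, -11, -5, 4]:

Scanning through the array:
Position 1 (value -5): max_ending_here = -5, max_so_far = -5
Position 2 (value -14): max_ending_here = -14, max_so_far = -5
Position 3 (value 10): max_ending_here = 10, max_so_far = 10
Position 4 (value -6): max_ending_here = 4, max_so_far = 10
Position 5 (value -11): max_ending_here = -7, max_so_far = 10
Position 6 (value -5): max_ending_here = -5, max_so_far = 10
Position 7 (value 4): max_ending_here = 4, max_so_far = 10

Maximum subarray: [10]
Maximum sum: 10

The maximum subarray is [10] with sum 10. This subarray runs from index 3 to index 3.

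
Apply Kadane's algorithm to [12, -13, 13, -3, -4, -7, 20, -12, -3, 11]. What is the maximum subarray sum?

Using Kadane's algorithm on [12, -13, 13, -3, -4, -7, 20, -12, -3, 11]:

Scanning through the array:
Position 1 (value -13): max_ending_here = -1, max_so_far = 12
Position 2 (value 13): max_ending_here = 13, max_so_far = 13
Position 3 (value -3): max_ending_here = 10, max_so_far = 13
Position 4 (value -4): max_ending_here = 6, max_so_far = 13
Position 5 (value -7): max_ending_here = -1, max_so_far = 13
Position 6 (value 20): max_ending_here = 20, max_so_far = 20
Position 7 (value -12): max_ending_here = 8, max_so_far = 20
Position 8 (value -3): max_ending_here = 5, max_so_far = 20
Position 9 (value 11): max_ending_here = 16, max_so_far = 20

Maximum subarray: [20]
Maximum sum: 20

The maximum subarray is [20] with sum 20. This subarray runs from index 6 to index 6.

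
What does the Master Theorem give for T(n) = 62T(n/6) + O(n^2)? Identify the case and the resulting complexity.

Master Theorem for T(n) = 62T(n/6) + O(n^2):

a = 62, b = 6, c = 2
log_b(a) = log_6(62) = 2.3034

Case 1: c = 2 < log_6(62) = 2.3034
T(n) = O(n^(log_6 62))

For T(n) = 62T(n/6) + O(n^2): log_6(62) = 2.3034. This is Case 1 of the Master Theorem (c < log_b(a), work dominated by leaves), giving O(n^(log_6 62)).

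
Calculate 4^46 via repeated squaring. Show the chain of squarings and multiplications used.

Computing 4^46 by squaring (build up from 4^1; each line after the first costs one multiplication):

4^1 = 4
4^2 = (4^1)^2 = 4^2 = 16
4^4 = (4^2)^2 = 16^2 = 256
4^5 = 4 * 4^4 = 4 * 256 = 1024
4^10 = (4^5)^2 = 1024^2 = 1048576
4^11 = 4 * 4^10 = 4 * 1048576 = 4194304
4^22 = (4^11)^2 = 4194304^2 = 17592186044416
4^23 = 4 * 4^22 = 4 * 17592186044416 = 70368744177664
4^46 = (4^23)^2 = 70368744177664^2 = 4951760157141521099596496896

Result: 4951760157141521099596496896
Multiplications needed: 8 (8 lines after 4^1)

4^46 = 4951760157141521099596496896. Using exponentiation by squaring, this requires 8 multiplications. The key idea: if the exponent is even, square the half-power; if odd, multiply by the base once.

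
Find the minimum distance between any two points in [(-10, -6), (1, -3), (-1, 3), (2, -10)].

Computing all pairwise distances among 4 points:

d((-10, -6), (1, -3)) = 11.4018
d((-10, -6), (-1, 3)) = 12.7279
d((-10, -6), (2, -10)) = 12.6491
d((1, -3), (-1, 3)) = 6.3246 <-- minimum
d((1, -3), (2, -10)) = 7.0711
d((-1, 3), (2, -10)) = 13.3417

Closest pair: (1, -3) and (-1, 3) with distance 6.3246

The closest pair is (1, -3) and (-1, 3) with Euclidean distance 6.3246. For 4 points, brute-force pairwise comparison is shown above. For large n, the divide-and-conquer algorithm (sort by x, recurse on halves, check the dividing strip) achieves O(n log n).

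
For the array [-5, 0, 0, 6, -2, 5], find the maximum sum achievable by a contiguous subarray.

Using Kadane's algorithm on [-5, 0, 0, 6, -2, 5]:

Scanning through the array:
Position 1 (value 0): max_ending_here = 0, max_so_far = 0
Position 2 (value 0): max_ending_here = 0, max_so_far = 0
Position 3 (value 6): max_ending_here = 6, max_so_far = 6
Position 4 (value -2): max_ending_here = 4, max_so_far = 6
Position 5 (value 5): max_ending_here = 9, max_so_far = 9

Maximum subarray: [0, 0, 6, -2, 5]
Maximum sum: 9

The maximum subarray is [0, 0, 6, -2, 5] with sum 9. This subarray runs from index 1 to index 5.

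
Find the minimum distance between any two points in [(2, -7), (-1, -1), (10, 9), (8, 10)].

Computing all pairwise distances among 4 points:

d((2, -7), (-1, -1)) = 6.7082
d((2, -7), (10, 9)) = 17.8885
d((2, -7), (8, 10)) = 18.0278
d((-1, -1), (10, 9)) = 14.8661
d((-1, -1), (8, 10)) = 14.2127
d((10, 9), (8, 10)) = 2.2361 <-- minimum

Closest pair: (10, 9) and (8, 10) with distance 2.2361

The closest pair is (10, 9) and (8, 10) with Euclidean distance 2.2361. For 4 points, brute-force pairwise comparison is shown above. For large n, the divide-and-conquer algorithm (sort by x, recurse on halves, check the dividing strip) achieves O(n log n).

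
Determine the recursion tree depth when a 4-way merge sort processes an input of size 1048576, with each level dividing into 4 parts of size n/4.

For divide and conquer with division factor 4:

Problem sizes at each level:
Level 0: 1048576
Level 1: 262144
Level 2: 65536
Level 3: 16384
Level 4: 4096
Level 5: 1024
Level 6: 256
Level 7: 64
Level 8: 16
Level 9: 4
Level 10: 1

The root is level 0 and the size-1 base case is level 10 (the tree spans levels 0 through 10, i.e. 11 levels counting the root), so the depth is the number of divisions: log_4(1048576) = 10

The recursion tree depth is log_4(1048576) = 10. At each level, the problem size is divided by 4, so it takes 10 divisions to reduce to a base case of size 1. The algorithm makes 4 recursive calls at each level.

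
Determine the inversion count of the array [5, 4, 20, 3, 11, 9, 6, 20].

Finding inversions in [5, 4, 20, 3, 11, 9, 6, 20]:

(0, 1): arr[0]=5 > arr[1]=4
(0, 3): arr[0]=5 > arr[3]=3
(1, 3): arr[1]=4 > arr[3]=3
(2, 3): arr[2]=20 > arr[3]=3
(2, 4): arr[2]=20 > arr[4]=11
(2, 5): arr[2]=20 > arr[5]=9
(2, 6): arr[2]=20 > arr[6]=6
(4, 5): arr[4]=11 > arr[5]=9
(4, 6): arr[4]=11 > arr[6]=6
(5, 6): arr[5]=9 > arr[6]=6

Total inversions: 10

The array has 10 inversion(s): (0,1), (0,3), (1,3), (2,3), (2,4), (2,5), (2,6), (4,5), (4,6), (5,6). Each pair (i,j) satisfies i < j and arr[i] > arr[j].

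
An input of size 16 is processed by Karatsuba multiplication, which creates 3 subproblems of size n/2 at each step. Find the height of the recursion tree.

For divide and conquer with division factor 2:

Problem sizes at each level:
Level 0: 16
Level 1: 8
Level 2: 4
Level 3: 2
Level 4: 1

The root is level 0 and the size-1 base case is level 4 (the tree spans levels 0 through 4, i.e. 5 levels counting the root), so the depth is the number of divisions: log_2(16) = 4

The recursion tree depth is log_2(16) = 4. At each level, the problem size is divided by 2, so it takes 4 divisions to reduce to a base case of size 1. The algorithm makes 3 recursive calls at each level.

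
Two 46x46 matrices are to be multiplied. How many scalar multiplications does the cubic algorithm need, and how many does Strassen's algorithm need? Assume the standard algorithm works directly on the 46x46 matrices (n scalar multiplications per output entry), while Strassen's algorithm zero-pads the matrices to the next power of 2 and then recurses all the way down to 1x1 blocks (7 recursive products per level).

Matrix multiplication for 46x46 matrices:

Strassen's algorithm requires power-of-2 dimensions. Pad 46x46 to 64x64 (next power of 2).

Standard algorithm: 46^3 = 97336 multiplications
Strassen's algorithm: 7^(log2(64)) = 7^6 = 117649 multiplications
Difference: 97336 - 117649 = -20313 (Strassen uses MORE here due to padding overhead — for small or just-over-power-of-2 n, padding can outweigh the per-level savings)

Standard: 97336 multiplications (46^3). Strassen: 117649 multiplications (7^6, after padding to 64x64). Strassen reduces 8 recursive multiplications to 7 at each level.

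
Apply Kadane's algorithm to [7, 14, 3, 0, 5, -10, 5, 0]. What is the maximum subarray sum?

Using Kadane's algorithm on [7, 14, 3, 0, 5, -10, 5, 0]:

Scanning through the array:
Position 1 (value 14): max_ending_here = 21, max_so_far = 21
Position 2 (value 3): max_ending_here = 24, max_so_far = 24
Position 3 (value 0): max_ending_here = 24, max_so_far = 24
Position 4 (value 5): max_ending_here = 29, max_so_far = 29
Position 5 (value -10): max_ending_here = 19, max_so_far = 29
Position 6 (value 5): max_ending_here = 24, max_so_far = 29
Position 7 (value 0): max_ending_here = 24, max_so_far = 29

Maximum subarray: [7, 14, 3, 0, 5]
Maximum sum: 29

The maximum subarray is [7, 14, 3, 0, 5] with sum 29. This subarray runs from index 0 to index 4.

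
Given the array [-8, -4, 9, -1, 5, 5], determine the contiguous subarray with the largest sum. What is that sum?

Using Kadane's algorithm on [-8, -4, 9, -1, 5, 5]:

Scanning through the array:
Position 1 (value -4): max_ending_here = -4, max_so_far = -4
Position 2 (value 9): max_ending_here = 9, max_so_far = 9
Position 3 (value -1): max_ending_here = 8, max_so_far = 9
Position 4 (value 5): max_ending_here = 13, max_so_far = 13
Position 5 (value 5): max_ending_here = 18, max_so_far = 18

Maximum subarray: [9, -1, 5, 5]
Maximum sum: 18

The maximum subarray is [9, -1, 5, 5] with sum 18. This subarray runs from index 2 to index 5.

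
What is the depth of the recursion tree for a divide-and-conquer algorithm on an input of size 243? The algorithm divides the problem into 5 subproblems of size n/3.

For divide and conquer with division factor 3:

Problem sizes at each level:
Level 0: 243
Level 1: 81
Level 2: 27
Level 3: 9
Level 4: 3
Level 5: 1

The root is level 0 and the size-1 base case is level 5 (the tree spans levels 0 through 5, i.e. 6 levels counting the root), so the depth is the number of divisions: log_3(243) = 5

The recursion tree depth is log_3(243) = 5. At each level, the problem size is divided by 3, so it takes 5 divisions to reduce to a base case of size 1. The algorithm makes 5 recursive calls at each level.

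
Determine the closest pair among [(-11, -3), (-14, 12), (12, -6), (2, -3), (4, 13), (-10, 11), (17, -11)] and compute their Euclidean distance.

Computing all pairwise distances among 7 points:

d((-11, -3), (-14, 12)) = 15.2971
d((-11, -3), (12, -6)) = 23.1948
d((-11, -3), (2, -3)) = 13.0
d((-11, -3), (4, 13)) = 21.9317
d((-11, -3), (-10, 11)) = 14.0357
d((-11, -3), (17, -11)) = 29.1204
d((-14, 12), (12, -6)) = 31.6228
d((-14, 12), (2, -3)) = 21.9317
d((-14, 12), (4, 13)) = 18.0278
d((-14, 12), (-10, 11)) = 4.1231 <-- minimum
d((-14, 12), (17, -11)) = 38.6005
d((12, -6), (2, -3)) = 10.4403
d((12, -6), (4, 13)) = 20.6155
d((12, -6), (-10, 11)) = 27.8029
d((12, -6), (17, -11)) = 7.0711
d((2, -3), (4, 13)) = 16.1245
d((2, -3), (-10, 11)) = 18.4391
d((2, -3), (17, -11)) = 17.0
d((4, 13), (-10, 11)) = 14.1421
d((4, 13), (17, -11)) = 27.2947
d((-10, 11), (17, -11)) = 34.8281

Closest pair: (-14, 12) and (-10, 11) with distance 4.1231

The closest pair is (-14, 12) and (-10, 11) with Euclidean distance 4.1231. For 7 points, brute-force pairwise comparison is shown above. For large n, the divide-and-conquer algorithm (sort by x, recurse on halves, check the dividing strip) achieves O(n log n).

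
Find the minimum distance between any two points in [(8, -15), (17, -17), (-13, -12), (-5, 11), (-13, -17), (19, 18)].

Computing all pairwise distances among 6 points:

d((8, -15), (17, -17)) = 9.2195
d((8, -15), (-13, -12)) = 21.2132
d((8, -15), (-5, 11)) = 29.0689
d((8, -15), (-13, -17)) = 21.095
d((8, -15), (19, 18)) = 34.7851
d((17, -17), (-13, -12)) = 30.4138
d((17, -17), (-5, 11)) = 35.609
d((17, -17), (-13, -17)) = 30.0
d((17, -17), (19, 18)) = 35.0571
d((-13, -12), (-5, 11)) = 24.3516
d((-13, -12), (-13, -17)) = 5.0 <-- minimum
d((-13, -12), (19, 18)) = 43.8634
d((-5, 11), (-13, -17)) = 29.1204
d((-5, 11), (19, 18)) = 25.0
d((-13, -17), (19, 18)) = 47.4236

Closest pair: (-13, -12) and (-13, -17) with distance 5.0

The closest pair is (-13, -12) and (-13, -17) with Euclidean distance 5.0. For 6 points, brute-force pairwise comparison is shown above. For large n, the divide-and-conquer algorithm (sort by x, recurse on halves, check the dividing strip) achieves O(n log n).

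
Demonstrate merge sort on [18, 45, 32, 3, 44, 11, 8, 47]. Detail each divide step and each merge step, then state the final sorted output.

Merge sort trace:

Split: [18, 45, 32, 3, 44, 11, 8, 47] -> [18, 45, 32, 3] and [44, 11, 8, 47]
  Split: [18, 45, 32, 3] -> [18, 45] and [32, 3]
    Split: [18, 45] -> [18] and [45]
    Merge: [18] + [45] -> [18, 45]
    Split: [32, 3] -> [32] and [3]
    Merge: [32] + [3] -> [3, 32]
  Merge: [18, 45] + [3, 32] -> [3, 18, 32, 45]
  Split: [44, 11, 8, 47] -> [44, 11] and [8, 47]
    Split: [44, 11] -> [44] and [11]
    Merge: [44] + [11] -> [11, 44]
    Split: [8, 47] -> [8] and [47]
    Merge: [8] + [47] -> [8, 47]
  Merge: [11, 44] + [8, 47] -> [8, 11, 44, 47]
Merge: [3, 18, 32, 45] + [8, 11, 44, 47] -> [3, 8, 11, 18, 32, 44, 45, 47]

Final sorted array: [3, 8, 11, 18, 32, 44, 45, 47]

The merge sort proceeds by recursively splitting the array and merging sorted halves.
After all merges, the sorted array is [3, 8, 11, 18, 32, 44, 45, 47].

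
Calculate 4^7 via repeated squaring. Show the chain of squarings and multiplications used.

Computing 4^7 by squaring (build up from 4^1; each line after the first costs one multiplication):

4^1 = 4
4^2 = (4^1)^2 = 4^2 = 16
4^3 = 4 * 4^2 = 4 * 16 = 64
4^6 = (4^3)^2 = 64^2 = 4096
4^7 = 4 * 4^6 = 4 * 4096 = 16384

Result: 16384
Multiplications needed: 4 (4 lines after 4^1)

4^7 = 16384. Using exponentiation by squaring, this requires 4 multiplications. The key idea: if the exponent is even, square the half-power; if odd, multiply by the base once.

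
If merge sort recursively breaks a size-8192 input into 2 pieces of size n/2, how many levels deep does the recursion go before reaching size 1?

For divide and conquer with division factor 2:

Problem sizes at each level:
Level 0: 8192
Level 1: 4096
Level 2: 2048
Level 3: 1024
Level 4: 512
Level 5: 256
Level 6: 128
Level 7: 64
Level 8: 32
Level 9: 16
Level 10: 8
Level 11: 4
Level 12: 2
Level 13: 1

The root is level 0 and the size-1 base case is level 13 (the tree spans levels 0 through 13, i.e. 14 levels counting the root), so the depth is the number of divisions: log_2(8192) = 13

The recursion tree depth is log_2(8192) = 13. At each level, the problem size is divided by 2, so it takes 13 divisions to reduce to a base case of size 1. The algorithm makes 2 recursive calls at each level.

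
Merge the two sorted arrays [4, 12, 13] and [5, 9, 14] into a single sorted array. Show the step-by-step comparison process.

Merging process:

Compare 4 vs 5: take 4 from left. Merged: [4]
Compare 12 vs 5: take 5 from right. Merged: [4, 5]
Compare 12 vs 9: take 9 from right. Merged: [4, 5, 9]
Compare 12 vs 14: take 12 from left. Merged: [4, 5, 9, 12]
Compare 13 vs 14: take 13 from left. Merged: [4, 5, 9, 12, 13]
Append remaining from right: [14]. Merged: [4, 5, 9, 12, 13, 14]

Final merged array: [4, 5, 9, 12, 13, 14]
Total comparisons: 5

The merged array is [4, 5, 9, 12, 13, 14], requiring 5 comparisons. The merge step runs in O(n) time where n is the total number of elements.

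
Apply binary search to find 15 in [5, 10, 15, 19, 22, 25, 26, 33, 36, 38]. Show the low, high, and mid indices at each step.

Binary search for 15 in [5, 10, 15, 19, 22, 25, 26, 33, 36, 38]:

lo=0, hi=9, mid=4, arr[mid]=22 -> 22 > 15, search left half
lo=0, hi=3, mid=1, arr[mid]=10 -> 10 < 15, search right half
lo=2, hi=3, mid=2, arr[mid]=15 -> Found target at index 2!

Binary search finds 15 at index 2 after 3 comparisons. The search repeatedly halves the search space by comparing with the middle element.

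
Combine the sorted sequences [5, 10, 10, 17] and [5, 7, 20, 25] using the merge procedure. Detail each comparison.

Merging process:

Compare 5 vs 5: take 5 from left. Merged: [5]
Compare 10 vs 5: take 5 from right. Merged: [5, 5]
Compare 10 vs 7: take 7 from right. Merged: [5, 5, 7]
Compare 10 vs 20: take 10 from left. Merged: [5, 5, 7, 10]
Compare 10 vs 20: take 10 from left. Merged: [5, 5, 7, 10, 10]
Compare 17 vs 20: take 17 from left. Merged: [5, 5, 7, 10, 10, 17]
Append remaining from right: [20, 25]. Merged: [5, 5, 7, 10, 10, 17, 20, 25]

Final merged array: [5, 5, 7, 10, 10, 17, 20, 25]
Total comparisons: 6

The merged array is [5, 5, 7, 10, 10, 17, 20, 25], requiring 6 comparisons. The merge step runs in O(n) time where n is the total number of elements.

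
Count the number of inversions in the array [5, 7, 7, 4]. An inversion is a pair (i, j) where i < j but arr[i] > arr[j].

Finding inversions in [5, 7, 7, 4]:

(0, 3): arr[0]=5 > arr[3]=4
(1, 3): arr[1]=7 > arr[3]=4
(2, 3): arr[2]=7 > arr[3]=4

Total inversions: 3

The array has 3 inversion(s): (0,3), (1,3), (2,3). Each pair (i,j) satisfies i < j and arr[i] > arr[j].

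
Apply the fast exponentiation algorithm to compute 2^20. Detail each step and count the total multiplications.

Computing 2^20 by squaring (build up from 2^1; each line after the first costs one multiplication):

2^1 = 2
2^2 = (2^1)^2 = 2^2 = 4
2^4 = (2^2)^2 = 4^2 = 16
2^5 = 2 * 2^4 = 2 * 16 = 32
2^10 = (2^5)^2 = 32^2 = 1024
2^20 = (2^10)^2 = 1024^2 = 1048576

Result: 1048576
Multiplications needed: 5 (5 lines after 2^1)

2^20 = 1048576. Using exponentiation by squaring, this requires 5 multiplications. The key idea: if the exponent is even, square the half-power; if odd, multiply by the base once.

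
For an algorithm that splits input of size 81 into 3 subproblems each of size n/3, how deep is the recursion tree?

For divide and conquer with division factor 3:

Problem sizes at each level:
Level 0: 81
Level 1: 27
Level 2: 9
Level 3: 3
Level 4: 1

The root is level 0 and the size-1 base case is level 4 (the tree spans levels 0 through 4, i.e. 5 levels counting the root), so the depth is the number of divisions: log_3(81) = 4

The recursion tree depth is log_3(81) = 4. At each level, the problem size is divided by 3, so it takes 4 divisions to reduce to a base case of size 1. The algorithm makes 3 recursive calls at each level.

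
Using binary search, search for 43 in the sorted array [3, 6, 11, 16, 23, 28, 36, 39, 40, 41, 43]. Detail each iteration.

Binary search for 43 in [3, 6, 11, 16, 23, 28, 36, 39, 40, 41, 43]:

lo=0, hi=10, mid=5, arr[mid]=28 -> 28 < 43, search right half
lo=6, hi=10, mid=8, arr[mid]=40 -> 40 < 43, search right half
lo=9, hi=10, mid=9, arr[mid]=41 -> 41 < 43, search right half
lo=10, hi=10, mid=10, arr[mid]=43 -> Found target at index 10!

Binary search finds 43 at index 10 after 4 comparisons. The search repeatedly halves the search space by comparing with the middle element.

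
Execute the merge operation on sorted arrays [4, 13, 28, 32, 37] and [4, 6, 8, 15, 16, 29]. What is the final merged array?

Merging process:

Compare 4 vs 4: take 4 from left. Merged: [4]
Compare 13 vs 4: take 4 from right. Merged: [4, 4]
Compare 13 vs 6: take 6 from right. Merged: [4, 4, 6]
Compare 13 vs 8: take 8 from right. Merged: [4, 4, 6, 8]
Compare 13 vs 15: take 13 from left. Merged: [4, 4, 6, 8, 13]
Compare 28 vs 15: take 15 from right. Merged: [4, 4, 6, 8, 13, 15]
Compare 28 vs 16: take 16 from right. Merged: [4, 4, 6, 8, 13, 15, 16]
Compare 28 vs 29: take 28 from left. Merged: [4, 4, 6, 8, 13, 15, 16, 28]
Compare 32 vs 29: take 29 from right. Merged: [4, 4, 6, 8, 13, 15, 16, 28, 29]
Append remaining from left: [32, 37]. Merged: [4, 4, 6, 8, 13, 15, 16, 28, 29, 32, 37]

Final merged array: [4, 4, 6, 8, 13, 15, 16, 28, 29, 32, 37]
Total comparisons: 9

The merged array is [4, 4, 6, 8, 13, 15, 16, 28, 29, 32, 37], requiring 9 comparisons. The merge step runs in O(n) time where n is the total number of elements.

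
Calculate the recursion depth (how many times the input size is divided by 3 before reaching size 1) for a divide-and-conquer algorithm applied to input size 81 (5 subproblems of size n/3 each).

For divide and conquer with division factor 3:

Problem sizes at each level:
Level 0: 81
Level 1: 27
Level 2: 9
Level 3: 3
Level 4: 1

The root is level 0 and the size-1 base case is level 4 (the tree spans levels 0 through 4, i.e. 5 levels counting the root), so the depth is the number of divisions: log_3(81) = 4

The recursion tree depth is log_3(81) = 4. At each level, the problem size is divided by 3, so it takes 4 divisions to reduce to a base case of size 1. The algorithm makes 5 recursive calls at each level.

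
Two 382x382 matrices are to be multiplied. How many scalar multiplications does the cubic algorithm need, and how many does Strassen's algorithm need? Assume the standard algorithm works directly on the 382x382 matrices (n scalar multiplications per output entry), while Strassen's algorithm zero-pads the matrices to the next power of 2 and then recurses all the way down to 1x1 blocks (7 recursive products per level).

Matrix multiplication for 382x382 matrices:

Strassen's algorithm requires power-of-2 dimensions. Pad 382x382 to 512x512 (next power of 2).

Standard algorithm: 382^3 = 55742968 multiplications
Strassen's algorithm: 7^(log2(512)) = 7^9 = 40353607 multiplications
Savings: 55742968 - 40353607 = 15389361 multiplications

Standard: 55742968 multiplications (382^3). Strassen: 40353607 multiplications (7^9, after padding to 512x512). Strassen reduces 8 recursive multiplications to 7 at each level.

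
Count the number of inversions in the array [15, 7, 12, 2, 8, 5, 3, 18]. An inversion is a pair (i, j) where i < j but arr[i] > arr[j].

Finding inversions in [15, 7, 12, 2, 8, 5, 3, 18]:

(0, 1): arr[0]=15 > arr[1]=7
(0, 2): arr[0]=15 > arr[2]=12
(0, 3): arr[0]=15 > arr[3]=2
(0, 4): arr[0]=15 > arr[4]=8
(0, 5): arr[0]=15 > arr[5]=5
(0, 6): arr[0]=15 > arr[6]=3
(1, 3): arr[1]=7 > arr[3]=2
(1, 5): arr[1]=7 > arr[5]=5
(1, 6): arr[1]=7 > arr[6]=3
(2, 3): arr[2]=12 > arr[3]=2
(2, 4): arr[2]=12 > arr[4]=8
(2, 5): arr[2]=12 > arr[5]=5
(2, 6): arr[2]=12 > arr[6]=3
(4, 5): arr[4]=8 > arr[5]=5
(4, 6): arr[4]=8 > arr[6]=3
(5, 6): arr[5]=5 > arr[6]=3

Total inversions: 16

The array has 16 inversion(s): (0,1), (0,2), (0,3), (0,4), (0,5), (0,6), (1,3), (1,5), (1,6), (2,3), (2,4), (2,5), (2,6), (4,5), (4,6), (5,6). Each pair (i,j) satisfies i < j and arr[i] > arr[j].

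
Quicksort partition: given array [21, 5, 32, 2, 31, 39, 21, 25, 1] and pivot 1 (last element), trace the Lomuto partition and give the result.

Lomuto partition with pivot = 1:

Initial array: [21, 5, 32, 2, 31, 39, 21, 25, 1]

arr[0]=21 > 1: no swap
arr[1]=5 > 1: no swap
arr[2]=32 > 1: no swap
arr[3]=2 > 1: no swap
arr[4]=31 > 1: no swap
arr[5]=39 > 1: no swap
arr[6]=21 > 1: no swap
arr[7]=25 > 1: no swap

Place pivot at position 0: [1, 5, 32, 2, 31, 39, 21, 25, 21]
Pivot position: 0

After partitioning with pivot 1, the array becomes [1, 5, 32, 2, 31, 39, 21, 25, 21]. The pivot is placed at index 0. All elements to the left of the pivot are <= 1, and all elements to the right are > 1.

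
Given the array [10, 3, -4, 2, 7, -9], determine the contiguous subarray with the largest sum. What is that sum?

Using Kadane's algorithm on [10, 3, -4, 2, 7, -9]:

Scanning through the array:
Position 1 (value 3): max_ending_here = 13, max_so_far = 13
Position 2 (value -4): max_ending_here = 9, max_so_far = 13
Position 3 (value 2): max_ending_here = 11, max_so_far = 13
Position 4 (value 7): max_ending_here = 18, max_so_far = 18
Position 5 (value -9): max_ending_here = 9, max_so_far = 18

Maximum subarray: [10, 3, -4, 2, 7]
Maximum sum: 18

The maximum subarray is [10, 3, -4, 2, 7] with sum 18. This subarray runs from index 0 to index 4.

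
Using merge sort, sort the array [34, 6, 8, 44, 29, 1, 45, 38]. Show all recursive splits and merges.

Merge sort trace:

Split: [34, 6, 8, 44, 29, 1, 45, 38] -> [34, 6, 8, 44] and [29, 1, 45, 38]
  Split: [34, 6, 8, 44] -> [34, 6] and [8, 44]
    Split: [34, 6] -> [34] and [6]
    Merge: [34] + [6] -> [6, 34]
    Split: [8, 44] -> [8] and [44]
    Merge: [8] + [44] -> [8, 44]
  Merge: [6, 34] + [8, 44] -> [6, 8, 34, 44]
  Split: [29, 1, 45, 38] -> [29, 1] and [45, 38]
    Split: [29, 1] -> [29] and [1]
    Merge: [29] + [1] -> [1, 29]
    Split: [45, 38] -> [45] and [38]
    Merge: [45] + [38] -> [38, 45]
  Merge: [1, 29] + [38, 45] -> [1, 29, 38, 45]
Merge: [6, 8, 34, 44] + [1, 29, 38, 45] -> [1, 6, 8, 29, 34, 38, 44, 45]

Final sorted array: [1, 6, 8, 29, 34, 38, 44, 45]

The merge sort proceeds by recursively splitting the array and merging sorted halves.
After all merges, the sorted array is [1, 6, 8, 29, 34, 38, 44, 45].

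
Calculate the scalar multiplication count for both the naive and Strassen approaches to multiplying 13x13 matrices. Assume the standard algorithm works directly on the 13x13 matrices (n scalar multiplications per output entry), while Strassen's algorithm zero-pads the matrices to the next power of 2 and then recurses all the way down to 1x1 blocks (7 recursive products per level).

Matrix multiplication for 13x13 matrices:

Strassen's algorithm requires power-of-2 dimensions. Pad 13x13 to 16x16 (next power of 2).

Standard algorithm: 13^3 = 2197 multiplications
Strassen's algorithm: 7^(log2(16)) = 7^4 = 2401 multiplications
Difference: 2197 - 2401 = -204 (Strassen uses MORE here due to padding overhead — for small or just-over-power-of-2 n, padding can outweigh the per-level savings)

Standard: 2197 multiplications (13^3). Strassen: 2401 multiplications (7^4, after padding to 16x16). Strassen reduces 8 recursive multiplications to 7 at each level.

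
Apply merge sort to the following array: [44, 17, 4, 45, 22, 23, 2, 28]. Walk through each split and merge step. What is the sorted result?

Merge sort trace:

Split: [44, 17, 4, 45, 22, 23, 2, 28] -> [44, 17, 4, 45] and [22, 23, 2, 28]
  Split: [44, 17, 4, 45] -> [44, 17] and [4, 45]
    Split: [44, 17] -> [44] and [17]
    Merge: [44] + [17] -> [17, 44]
    Split: [4, 45] -> [4] and [45]
    Merge: [4] + [45] -> [4, 45]
  Merge: [17, 44] + [4, 45] -> [4, 17, 44, 45]
  Split: [22, 23, 2, 28] -> [22, 23] and [2, 28]
    Split: [22, 23] -> [22] and [23]
    Merge: [22] + [23] -> [22, 23]
    Split: [2, 28] -> [2] and [28]
    Merge: [2] + [28] -> [2, 28]
  Merge: [22, 23] + [2, 28] -> [2, 22, 23, 28]
Merge: [4, 17, 44, 45] + [2, 22, 23, 28] -> [2, 4, 17, 22, 23, 28, 44, 45]

Final sorted array: [2, 4, 17, 22, 23, 28, 44, 45]

The merge sort proceeds by recursively splitting the array and merging sorted halves.
After all merges, the sorted array is [2, 4, 17, 22, 23, 28, 44, 45].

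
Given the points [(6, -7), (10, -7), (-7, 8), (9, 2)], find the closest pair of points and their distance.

Computing all pairwise distances among 4 points:

d((6, -7), (10, -7)) = 4.0 <-- minimum
d((6, -7), (-7, 8)) = 19.8494
d((6, -7), (9, 2)) = 9.4868
d((10, -7), (-7, 8)) = 22.6716
d((10, -7), (9, 2)) = 9.0554
d((-7, 8), (9, 2)) = 17.088

Closest pair: (6, -7) and (10, -7) with distance 4.0

The closest pair is (6, -7) and (10, -7) with Euclidean distance 4.0. For 4 points, brute-force pairwise comparison is shown above. For large n, the divide-and-conquer algorithm (sort by x, recurse on halves, check the dividing strip) achieves O(n log n).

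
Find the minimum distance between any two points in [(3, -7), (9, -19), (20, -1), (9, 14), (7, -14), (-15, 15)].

Computing all pairwise distances among 6 points:

d((3, -7), (9, -19)) = 13.4164
d((3, -7), (20, -1)) = 18.0278
d((3, -7), (9, 14)) = 21.8403
d((3, -7), (7, -14)) = 8.0623
d((3, -7), (-15, 15)) = 28.4253
d((9, -19), (20, -1)) = 21.095
d((9, -19), (9, 14)) = 33.0
d((9, -19), (7, -14)) = 5.3852 <-- minimum
d((9, -19), (-15, 15)) = 41.6173
d((20, -1), (9, 14)) = 18.6011
d((20, -1), (7, -14)) = 18.3848
d((20, -1), (-15, 15)) = 38.4838
d((9, 14), (7, -14)) = 28.0713
d((9, 14), (-15, 15)) = 24.0208
d((7, -14), (-15, 15)) = 36.4005

Closest pair: (9, -19) and (7, -14) with distance 5.3852

The closest pair is (9, -19) and (7, -14) with Euclidean distance 5.3852. For 6 points, brute-force pairwise comparison is shown above. For large n, the divide-and-conquer algorithm (sort by x, recurse on halves, check the dividing strip) achieves O(n log n).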